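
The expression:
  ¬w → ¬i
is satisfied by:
  {w: True, i: False}
  {i: False, w: False}
  {i: True, w: True}


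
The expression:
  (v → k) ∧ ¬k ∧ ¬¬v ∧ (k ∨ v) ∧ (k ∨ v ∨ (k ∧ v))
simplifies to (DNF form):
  False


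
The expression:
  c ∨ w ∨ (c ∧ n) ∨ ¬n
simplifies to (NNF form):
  c ∨ w ∨ ¬n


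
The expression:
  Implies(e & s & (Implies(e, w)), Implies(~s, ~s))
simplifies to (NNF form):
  True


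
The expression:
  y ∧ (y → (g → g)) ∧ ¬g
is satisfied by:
  {y: True, g: False}


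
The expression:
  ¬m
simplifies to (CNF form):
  ¬m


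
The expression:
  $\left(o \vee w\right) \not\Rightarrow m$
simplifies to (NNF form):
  $\neg m \wedge \left(o \vee w\right)$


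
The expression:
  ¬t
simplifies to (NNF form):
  ¬t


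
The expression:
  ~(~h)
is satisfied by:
  {h: True}


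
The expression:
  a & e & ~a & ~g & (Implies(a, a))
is never true.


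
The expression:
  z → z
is always true.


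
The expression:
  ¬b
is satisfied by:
  {b: False}


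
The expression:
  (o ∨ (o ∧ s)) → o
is always true.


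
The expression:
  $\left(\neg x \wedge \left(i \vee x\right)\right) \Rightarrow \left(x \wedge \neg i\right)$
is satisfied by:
  {x: True, i: False}
  {i: False, x: False}
  {i: True, x: True}


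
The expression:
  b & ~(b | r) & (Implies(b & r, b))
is never true.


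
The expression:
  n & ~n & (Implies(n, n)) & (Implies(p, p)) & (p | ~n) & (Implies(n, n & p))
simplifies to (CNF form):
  False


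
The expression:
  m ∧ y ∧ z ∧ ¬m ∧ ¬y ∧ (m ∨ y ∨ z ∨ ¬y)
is never true.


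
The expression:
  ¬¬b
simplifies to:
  b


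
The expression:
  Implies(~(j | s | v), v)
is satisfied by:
  {v: True, s: True, j: True}
  {v: True, s: True, j: False}
  {v: True, j: True, s: False}
  {v: True, j: False, s: False}
  {s: True, j: True, v: False}
  {s: True, j: False, v: False}
  {j: True, s: False, v: False}


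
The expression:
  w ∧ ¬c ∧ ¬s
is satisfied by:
  {w: True, c: False, s: False}


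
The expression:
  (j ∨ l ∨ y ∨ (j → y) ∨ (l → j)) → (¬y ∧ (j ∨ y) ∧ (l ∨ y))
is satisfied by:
  {j: True, l: True, y: False}


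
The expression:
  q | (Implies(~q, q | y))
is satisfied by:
  {y: True, q: True}
  {y: True, q: False}
  {q: True, y: False}


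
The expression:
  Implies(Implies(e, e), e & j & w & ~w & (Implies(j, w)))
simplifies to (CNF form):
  False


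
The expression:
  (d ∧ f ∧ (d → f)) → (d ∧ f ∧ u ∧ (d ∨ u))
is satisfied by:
  {u: True, d: False, f: False}
  {u: False, d: False, f: False}
  {f: True, u: True, d: False}
  {f: True, u: False, d: False}
  {d: True, u: True, f: False}
  {d: True, u: False, f: False}
  {d: True, f: True, u: True}


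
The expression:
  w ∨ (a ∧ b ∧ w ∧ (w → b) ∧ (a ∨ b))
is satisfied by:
  {w: True}


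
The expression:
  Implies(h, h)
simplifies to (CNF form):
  True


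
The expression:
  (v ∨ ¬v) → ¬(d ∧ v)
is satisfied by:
  {v: False, d: False}
  {d: True, v: False}
  {v: True, d: False}


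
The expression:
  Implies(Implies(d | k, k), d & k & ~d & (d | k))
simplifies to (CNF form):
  d & ~k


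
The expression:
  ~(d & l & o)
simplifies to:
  ~d | ~l | ~o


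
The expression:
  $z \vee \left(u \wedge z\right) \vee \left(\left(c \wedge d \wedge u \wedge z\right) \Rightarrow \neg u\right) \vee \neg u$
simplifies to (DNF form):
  $\text{True}$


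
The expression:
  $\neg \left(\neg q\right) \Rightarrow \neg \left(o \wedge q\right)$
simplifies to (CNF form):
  $\neg o \vee \neg q$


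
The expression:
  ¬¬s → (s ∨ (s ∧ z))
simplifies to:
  True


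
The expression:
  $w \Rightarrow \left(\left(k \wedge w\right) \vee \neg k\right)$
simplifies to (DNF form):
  $\text{True}$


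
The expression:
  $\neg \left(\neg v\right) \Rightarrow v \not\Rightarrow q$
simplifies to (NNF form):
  $\neg q \vee \neg v$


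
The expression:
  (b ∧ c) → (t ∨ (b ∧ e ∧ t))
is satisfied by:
  {t: True, c: False, b: False}
  {c: False, b: False, t: False}
  {b: True, t: True, c: False}
  {b: True, c: False, t: False}
  {t: True, c: True, b: False}
  {c: True, t: False, b: False}
  {b: True, c: True, t: True}


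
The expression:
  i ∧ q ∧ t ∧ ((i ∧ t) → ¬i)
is never true.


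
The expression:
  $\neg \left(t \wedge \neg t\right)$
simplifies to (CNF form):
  $\text{True}$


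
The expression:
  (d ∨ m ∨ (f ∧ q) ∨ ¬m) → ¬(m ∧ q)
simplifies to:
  ¬m ∨ ¬q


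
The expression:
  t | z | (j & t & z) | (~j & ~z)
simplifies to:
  t | z | ~j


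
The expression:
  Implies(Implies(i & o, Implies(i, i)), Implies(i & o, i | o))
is always true.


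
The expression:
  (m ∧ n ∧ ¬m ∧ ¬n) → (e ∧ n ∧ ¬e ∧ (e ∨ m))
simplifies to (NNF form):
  True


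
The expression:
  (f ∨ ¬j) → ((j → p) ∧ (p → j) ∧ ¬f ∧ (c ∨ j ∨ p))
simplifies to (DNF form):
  (j ∧ ¬f) ∨ (c ∧ j ∧ ¬f) ∨ (c ∧ ¬f ∧ ¬p) ∨ (j ∧ ¬f ∧ ¬p)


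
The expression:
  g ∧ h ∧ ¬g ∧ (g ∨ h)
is never true.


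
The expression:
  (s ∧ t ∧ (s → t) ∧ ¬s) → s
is always true.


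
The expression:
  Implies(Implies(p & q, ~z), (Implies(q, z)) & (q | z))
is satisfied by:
  {z: True}


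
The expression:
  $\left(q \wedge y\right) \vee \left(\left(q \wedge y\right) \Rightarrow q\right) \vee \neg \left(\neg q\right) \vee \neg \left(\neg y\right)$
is always true.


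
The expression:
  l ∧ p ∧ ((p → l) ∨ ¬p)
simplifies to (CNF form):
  l ∧ p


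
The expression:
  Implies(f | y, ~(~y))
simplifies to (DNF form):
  y | ~f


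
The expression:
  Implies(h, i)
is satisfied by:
  {i: True, h: False}
  {h: False, i: False}
  {h: True, i: True}


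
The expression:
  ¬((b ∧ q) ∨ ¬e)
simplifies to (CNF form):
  e ∧ (¬b ∨ ¬q)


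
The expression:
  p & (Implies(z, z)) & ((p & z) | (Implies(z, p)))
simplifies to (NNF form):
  p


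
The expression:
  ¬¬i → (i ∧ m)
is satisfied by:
  {m: True, i: False}
  {i: False, m: False}
  {i: True, m: True}


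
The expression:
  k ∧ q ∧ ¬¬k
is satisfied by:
  {q: True, k: True}


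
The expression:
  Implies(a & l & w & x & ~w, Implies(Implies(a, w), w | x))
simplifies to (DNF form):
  True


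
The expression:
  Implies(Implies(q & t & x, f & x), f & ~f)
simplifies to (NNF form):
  q & t & x & ~f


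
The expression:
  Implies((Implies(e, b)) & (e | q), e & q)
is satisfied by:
  {b: False, q: False, e: False}
  {e: True, b: False, q: False}
  {b: True, e: False, q: False}
  {q: True, e: True, b: False}
  {q: True, e: True, b: True}


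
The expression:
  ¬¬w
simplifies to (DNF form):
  w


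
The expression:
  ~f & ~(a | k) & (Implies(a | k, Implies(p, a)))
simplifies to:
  ~a & ~f & ~k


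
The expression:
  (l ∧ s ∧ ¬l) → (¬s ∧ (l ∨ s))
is always true.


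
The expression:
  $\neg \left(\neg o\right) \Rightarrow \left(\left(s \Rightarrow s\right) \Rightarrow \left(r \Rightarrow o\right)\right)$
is always true.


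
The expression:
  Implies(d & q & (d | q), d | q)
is always true.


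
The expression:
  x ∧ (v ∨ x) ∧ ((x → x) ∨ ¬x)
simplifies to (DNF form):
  x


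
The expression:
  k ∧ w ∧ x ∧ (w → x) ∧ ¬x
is never true.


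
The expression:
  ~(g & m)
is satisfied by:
  {g: False, m: False}
  {m: True, g: False}
  {g: True, m: False}


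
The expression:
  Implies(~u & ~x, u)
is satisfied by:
  {x: True, u: True}
  {x: True, u: False}
  {u: True, x: False}


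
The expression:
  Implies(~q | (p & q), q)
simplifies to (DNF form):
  q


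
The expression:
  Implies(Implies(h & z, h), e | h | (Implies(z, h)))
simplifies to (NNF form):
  e | h | ~z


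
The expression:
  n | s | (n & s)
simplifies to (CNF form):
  n | s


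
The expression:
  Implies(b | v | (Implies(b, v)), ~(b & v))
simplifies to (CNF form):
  ~b | ~v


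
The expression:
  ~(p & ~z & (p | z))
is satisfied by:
  {z: True, p: False}
  {p: False, z: False}
  {p: True, z: True}


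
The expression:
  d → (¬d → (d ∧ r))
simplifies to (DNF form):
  True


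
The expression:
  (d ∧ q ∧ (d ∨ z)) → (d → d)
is always true.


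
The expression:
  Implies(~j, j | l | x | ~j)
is always true.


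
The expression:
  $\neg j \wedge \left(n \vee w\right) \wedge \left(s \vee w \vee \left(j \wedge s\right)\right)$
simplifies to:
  $\neg j \wedge \left(n \vee w\right) \wedge \left(s \vee w\right)$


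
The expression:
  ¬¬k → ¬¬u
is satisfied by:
  {u: True, k: False}
  {k: False, u: False}
  {k: True, u: True}


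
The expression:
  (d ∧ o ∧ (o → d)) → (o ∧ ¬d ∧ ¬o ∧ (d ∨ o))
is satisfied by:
  {o: False, d: False}
  {d: True, o: False}
  {o: True, d: False}


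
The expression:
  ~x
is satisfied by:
  {x: False}


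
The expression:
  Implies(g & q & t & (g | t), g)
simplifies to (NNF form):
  True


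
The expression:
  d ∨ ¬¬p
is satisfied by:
  {d: True, p: True}
  {d: True, p: False}
  {p: True, d: False}


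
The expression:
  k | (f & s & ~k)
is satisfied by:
  {k: True, f: True, s: True}
  {k: True, f: True, s: False}
  {k: True, s: True, f: False}
  {k: True, s: False, f: False}
  {f: True, s: True, k: False}


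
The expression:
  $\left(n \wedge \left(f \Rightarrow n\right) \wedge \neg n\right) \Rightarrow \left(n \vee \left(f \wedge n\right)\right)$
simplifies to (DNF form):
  $\text{True}$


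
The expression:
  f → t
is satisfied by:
  {t: True, f: False}
  {f: False, t: False}
  {f: True, t: True}


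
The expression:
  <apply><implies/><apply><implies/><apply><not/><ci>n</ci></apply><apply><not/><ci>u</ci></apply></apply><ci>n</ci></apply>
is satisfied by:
  {n: True, u: True}
  {n: True, u: False}
  {u: True, n: False}


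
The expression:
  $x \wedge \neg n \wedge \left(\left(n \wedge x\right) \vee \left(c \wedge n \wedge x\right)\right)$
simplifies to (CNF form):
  $\text{False}$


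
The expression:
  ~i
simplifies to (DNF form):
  ~i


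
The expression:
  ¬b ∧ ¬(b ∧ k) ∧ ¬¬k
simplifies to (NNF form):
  k ∧ ¬b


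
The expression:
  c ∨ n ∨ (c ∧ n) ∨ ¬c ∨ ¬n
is always true.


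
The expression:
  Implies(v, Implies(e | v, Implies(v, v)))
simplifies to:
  True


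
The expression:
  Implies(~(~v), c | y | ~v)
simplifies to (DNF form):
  c | y | ~v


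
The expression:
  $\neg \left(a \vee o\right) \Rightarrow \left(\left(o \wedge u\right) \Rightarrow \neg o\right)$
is always true.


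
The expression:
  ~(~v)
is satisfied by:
  {v: True}


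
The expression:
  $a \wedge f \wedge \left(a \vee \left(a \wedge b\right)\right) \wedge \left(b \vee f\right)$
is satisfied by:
  {a: True, f: True}


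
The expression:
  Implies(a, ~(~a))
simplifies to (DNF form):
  True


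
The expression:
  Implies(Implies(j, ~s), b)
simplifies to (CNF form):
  (b | j) & (b | s)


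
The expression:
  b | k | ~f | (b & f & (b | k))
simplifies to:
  b | k | ~f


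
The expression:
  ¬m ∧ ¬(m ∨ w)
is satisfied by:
  {w: False, m: False}


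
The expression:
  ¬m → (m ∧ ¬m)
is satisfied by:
  {m: True}


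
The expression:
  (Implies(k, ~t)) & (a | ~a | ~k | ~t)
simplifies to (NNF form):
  ~k | ~t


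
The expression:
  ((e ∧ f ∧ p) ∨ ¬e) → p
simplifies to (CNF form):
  e ∨ p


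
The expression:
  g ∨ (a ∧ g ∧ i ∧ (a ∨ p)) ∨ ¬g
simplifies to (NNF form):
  True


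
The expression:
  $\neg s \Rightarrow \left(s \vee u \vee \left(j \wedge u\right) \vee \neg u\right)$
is always true.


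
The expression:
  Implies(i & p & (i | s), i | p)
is always true.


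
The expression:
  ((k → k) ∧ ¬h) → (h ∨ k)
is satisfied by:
  {k: True, h: True}
  {k: True, h: False}
  {h: True, k: False}


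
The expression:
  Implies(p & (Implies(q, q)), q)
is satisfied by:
  {q: True, p: False}
  {p: False, q: False}
  {p: True, q: True}


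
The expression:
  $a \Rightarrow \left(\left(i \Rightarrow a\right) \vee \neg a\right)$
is always true.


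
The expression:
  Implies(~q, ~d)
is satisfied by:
  {q: True, d: False}
  {d: False, q: False}
  {d: True, q: True}


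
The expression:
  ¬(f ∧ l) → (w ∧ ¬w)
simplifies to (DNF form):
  f ∧ l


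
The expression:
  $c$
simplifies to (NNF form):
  $c$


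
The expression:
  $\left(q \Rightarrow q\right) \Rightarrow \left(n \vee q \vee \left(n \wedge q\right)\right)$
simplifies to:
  $n \vee q$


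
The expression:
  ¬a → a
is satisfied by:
  {a: True}


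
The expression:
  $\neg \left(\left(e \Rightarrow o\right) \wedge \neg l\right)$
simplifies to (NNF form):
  $l \vee \left(e \wedge \neg o\right)$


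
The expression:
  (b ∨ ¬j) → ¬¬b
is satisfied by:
  {b: True, j: True}
  {b: True, j: False}
  {j: True, b: False}


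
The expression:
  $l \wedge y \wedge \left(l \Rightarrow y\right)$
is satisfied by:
  {y: True, l: True}


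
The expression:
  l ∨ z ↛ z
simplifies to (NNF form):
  l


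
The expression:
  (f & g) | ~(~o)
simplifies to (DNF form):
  o | (f & g)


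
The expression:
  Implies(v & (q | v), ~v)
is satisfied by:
  {v: False}


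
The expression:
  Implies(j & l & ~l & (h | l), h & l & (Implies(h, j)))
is always true.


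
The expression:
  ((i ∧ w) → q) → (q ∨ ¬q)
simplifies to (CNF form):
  True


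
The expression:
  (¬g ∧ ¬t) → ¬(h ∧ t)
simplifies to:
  True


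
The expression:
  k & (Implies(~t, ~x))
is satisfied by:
  {t: True, k: True, x: False}
  {k: True, x: False, t: False}
  {x: True, t: True, k: True}


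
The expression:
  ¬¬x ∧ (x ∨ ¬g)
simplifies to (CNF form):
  x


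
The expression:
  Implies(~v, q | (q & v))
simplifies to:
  q | v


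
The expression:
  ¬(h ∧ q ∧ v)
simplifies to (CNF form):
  ¬h ∨ ¬q ∨ ¬v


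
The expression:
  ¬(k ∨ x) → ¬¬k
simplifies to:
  k ∨ x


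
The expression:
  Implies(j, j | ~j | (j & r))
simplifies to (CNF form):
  True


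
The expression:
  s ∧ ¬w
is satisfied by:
  {s: True, w: False}


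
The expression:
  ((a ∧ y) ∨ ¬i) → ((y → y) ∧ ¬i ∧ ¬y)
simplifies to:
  (i ∧ ¬a) ∨ ¬y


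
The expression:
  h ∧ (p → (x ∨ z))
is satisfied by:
  {h: True, x: True, z: True, p: False}
  {h: True, x: True, p: False, z: False}
  {h: True, z: True, p: False, x: False}
  {h: True, p: False, z: False, x: False}
  {h: True, x: True, p: True, z: True}
  {h: True, x: True, p: True, z: False}
  {h: True, p: True, z: True, x: False}


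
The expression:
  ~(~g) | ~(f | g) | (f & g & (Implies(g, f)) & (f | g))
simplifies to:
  g | ~f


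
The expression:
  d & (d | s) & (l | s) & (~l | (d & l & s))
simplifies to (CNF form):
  d & s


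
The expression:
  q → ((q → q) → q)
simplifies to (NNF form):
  True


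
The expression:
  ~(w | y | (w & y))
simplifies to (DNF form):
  ~w & ~y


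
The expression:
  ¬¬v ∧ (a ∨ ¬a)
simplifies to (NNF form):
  v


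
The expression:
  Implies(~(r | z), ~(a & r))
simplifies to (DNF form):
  True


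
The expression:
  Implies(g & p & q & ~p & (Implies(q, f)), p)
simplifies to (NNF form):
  True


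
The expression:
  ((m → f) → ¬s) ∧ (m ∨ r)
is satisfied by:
  {r: True, m: True, s: False, f: False}
  {m: True, f: False, r: False, s: False}
  {f: True, r: True, m: True, s: False}
  {f: True, m: True, r: False, s: False}
  {r: True, f: False, m: False, s: False}
  {f: True, r: True, m: False, s: False}
  {s: True, r: True, m: True, f: False}
  {s: True, m: True, f: False, r: False}


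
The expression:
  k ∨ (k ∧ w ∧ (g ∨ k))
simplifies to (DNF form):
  k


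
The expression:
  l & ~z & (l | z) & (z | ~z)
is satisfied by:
  {l: True, z: False}


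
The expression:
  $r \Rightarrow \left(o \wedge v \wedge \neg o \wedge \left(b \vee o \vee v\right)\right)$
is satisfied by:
  {r: False}


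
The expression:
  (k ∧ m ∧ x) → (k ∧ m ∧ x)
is always true.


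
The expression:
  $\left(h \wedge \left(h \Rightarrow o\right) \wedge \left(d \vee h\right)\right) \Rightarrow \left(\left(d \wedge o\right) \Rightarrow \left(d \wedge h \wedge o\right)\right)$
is always true.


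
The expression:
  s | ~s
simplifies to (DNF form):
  True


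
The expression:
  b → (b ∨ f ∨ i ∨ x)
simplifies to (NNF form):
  True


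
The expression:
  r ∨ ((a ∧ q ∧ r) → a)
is always true.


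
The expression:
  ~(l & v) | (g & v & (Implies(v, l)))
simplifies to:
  g | ~l | ~v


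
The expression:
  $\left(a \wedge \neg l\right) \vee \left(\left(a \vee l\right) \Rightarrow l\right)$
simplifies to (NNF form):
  $\text{True}$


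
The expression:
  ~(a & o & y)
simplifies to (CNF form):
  ~a | ~o | ~y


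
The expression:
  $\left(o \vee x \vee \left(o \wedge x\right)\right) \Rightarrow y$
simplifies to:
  $y \vee \left(\neg o \wedge \neg x\right)$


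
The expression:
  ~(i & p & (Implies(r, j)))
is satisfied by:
  {r: True, j: False, p: False, i: False}
  {r: False, j: False, p: False, i: False}
  {r: True, j: True, p: False, i: False}
  {j: True, r: False, p: False, i: False}
  {r: True, i: True, j: False, p: False}
  {i: True, r: False, j: False, p: False}
  {r: True, i: True, j: True, p: False}
  {i: True, j: True, r: False, p: False}
  {p: True, r: True, i: False, j: False}
  {p: True, i: False, j: False, r: False}
  {r: True, p: True, j: True, i: False}
  {p: True, j: True, i: False, r: False}
  {r: True, p: True, i: True, j: False}


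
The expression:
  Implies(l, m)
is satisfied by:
  {m: True, l: False}
  {l: False, m: False}
  {l: True, m: True}


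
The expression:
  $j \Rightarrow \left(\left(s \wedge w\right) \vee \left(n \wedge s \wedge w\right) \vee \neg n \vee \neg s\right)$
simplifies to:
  $w \vee \neg j \vee \neg n \vee \neg s$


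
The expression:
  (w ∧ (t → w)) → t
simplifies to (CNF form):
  t ∨ ¬w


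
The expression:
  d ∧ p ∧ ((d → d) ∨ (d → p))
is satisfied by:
  {p: True, d: True}


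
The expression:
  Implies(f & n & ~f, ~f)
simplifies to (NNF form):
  True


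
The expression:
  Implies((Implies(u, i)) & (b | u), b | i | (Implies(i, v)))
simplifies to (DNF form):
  True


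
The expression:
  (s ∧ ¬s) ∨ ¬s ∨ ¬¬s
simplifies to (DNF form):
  True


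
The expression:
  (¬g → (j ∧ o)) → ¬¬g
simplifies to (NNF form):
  g ∨ ¬j ∨ ¬o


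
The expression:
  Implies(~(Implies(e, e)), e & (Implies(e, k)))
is always true.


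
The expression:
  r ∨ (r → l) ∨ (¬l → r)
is always true.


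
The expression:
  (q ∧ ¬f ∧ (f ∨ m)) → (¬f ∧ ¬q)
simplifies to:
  f ∨ ¬m ∨ ¬q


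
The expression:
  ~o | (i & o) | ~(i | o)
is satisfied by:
  {i: True, o: False}
  {o: False, i: False}
  {o: True, i: True}


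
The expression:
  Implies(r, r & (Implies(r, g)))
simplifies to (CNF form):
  g | ~r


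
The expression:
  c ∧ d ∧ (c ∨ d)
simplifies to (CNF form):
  c ∧ d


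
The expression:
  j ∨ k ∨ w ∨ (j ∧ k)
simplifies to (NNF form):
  j ∨ k ∨ w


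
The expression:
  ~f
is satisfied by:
  {f: False}


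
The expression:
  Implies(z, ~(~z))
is always true.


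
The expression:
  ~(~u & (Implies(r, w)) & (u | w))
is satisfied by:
  {u: True, w: False}
  {w: False, u: False}
  {w: True, u: True}


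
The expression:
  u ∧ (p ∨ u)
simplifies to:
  u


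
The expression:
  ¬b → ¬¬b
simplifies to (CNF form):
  b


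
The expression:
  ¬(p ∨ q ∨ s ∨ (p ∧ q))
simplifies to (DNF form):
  ¬p ∧ ¬q ∧ ¬s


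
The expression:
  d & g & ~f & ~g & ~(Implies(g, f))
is never true.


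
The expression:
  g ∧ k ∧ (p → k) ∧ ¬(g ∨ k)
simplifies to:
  False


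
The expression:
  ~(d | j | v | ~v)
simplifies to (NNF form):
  False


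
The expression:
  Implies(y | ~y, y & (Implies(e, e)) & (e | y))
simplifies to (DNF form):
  y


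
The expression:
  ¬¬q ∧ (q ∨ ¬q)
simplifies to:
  q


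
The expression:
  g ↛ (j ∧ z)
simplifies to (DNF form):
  (g ∧ ¬j) ∨ (g ∧ ¬z)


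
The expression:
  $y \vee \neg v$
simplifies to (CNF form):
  $y \vee \neg v$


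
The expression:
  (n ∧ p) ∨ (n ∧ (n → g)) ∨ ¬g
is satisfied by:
  {n: True, g: False}
  {g: False, n: False}
  {g: True, n: True}


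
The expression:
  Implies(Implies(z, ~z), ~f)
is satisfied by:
  {z: True, f: False}
  {f: False, z: False}
  {f: True, z: True}


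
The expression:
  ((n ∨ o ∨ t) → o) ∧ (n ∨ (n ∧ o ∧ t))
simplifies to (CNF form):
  n ∧ o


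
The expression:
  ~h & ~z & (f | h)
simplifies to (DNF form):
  f & ~h & ~z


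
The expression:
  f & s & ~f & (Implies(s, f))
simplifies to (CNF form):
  False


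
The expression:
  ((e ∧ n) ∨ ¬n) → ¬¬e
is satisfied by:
  {n: True, e: True}
  {n: True, e: False}
  {e: True, n: False}


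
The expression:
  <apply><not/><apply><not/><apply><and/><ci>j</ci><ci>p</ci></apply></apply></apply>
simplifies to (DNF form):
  <apply><and/><ci>j</ci><ci>p</ci></apply>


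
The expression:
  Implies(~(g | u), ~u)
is always true.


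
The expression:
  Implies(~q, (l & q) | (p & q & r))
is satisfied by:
  {q: True}


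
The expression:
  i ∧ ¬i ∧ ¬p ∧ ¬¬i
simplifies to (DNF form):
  False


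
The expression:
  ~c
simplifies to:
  ~c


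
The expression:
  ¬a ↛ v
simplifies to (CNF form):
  v ∨ ¬a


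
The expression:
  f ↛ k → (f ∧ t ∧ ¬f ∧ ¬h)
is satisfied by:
  {k: True, f: False}
  {f: False, k: False}
  {f: True, k: True}


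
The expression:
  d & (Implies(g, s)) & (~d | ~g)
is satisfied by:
  {d: True, g: False}


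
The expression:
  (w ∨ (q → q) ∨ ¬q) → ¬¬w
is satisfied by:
  {w: True}


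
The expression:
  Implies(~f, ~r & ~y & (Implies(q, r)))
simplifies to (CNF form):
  (f | ~q) & (f | ~r) & (f | ~y)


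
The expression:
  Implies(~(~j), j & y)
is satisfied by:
  {y: True, j: False}
  {j: False, y: False}
  {j: True, y: True}


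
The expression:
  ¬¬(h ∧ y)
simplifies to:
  h ∧ y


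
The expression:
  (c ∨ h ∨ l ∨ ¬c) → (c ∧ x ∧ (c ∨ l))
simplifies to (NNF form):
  c ∧ x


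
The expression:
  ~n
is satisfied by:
  {n: False}


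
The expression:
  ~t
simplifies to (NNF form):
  ~t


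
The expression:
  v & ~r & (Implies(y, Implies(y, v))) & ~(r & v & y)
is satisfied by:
  {v: True, r: False}


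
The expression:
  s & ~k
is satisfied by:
  {s: True, k: False}


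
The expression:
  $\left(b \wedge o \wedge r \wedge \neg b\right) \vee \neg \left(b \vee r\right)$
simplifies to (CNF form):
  $\neg b \wedge \neg r$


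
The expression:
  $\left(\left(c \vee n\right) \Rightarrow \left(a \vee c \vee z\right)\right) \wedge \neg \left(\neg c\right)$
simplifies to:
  $c$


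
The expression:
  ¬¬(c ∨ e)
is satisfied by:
  {c: True, e: True}
  {c: True, e: False}
  {e: True, c: False}


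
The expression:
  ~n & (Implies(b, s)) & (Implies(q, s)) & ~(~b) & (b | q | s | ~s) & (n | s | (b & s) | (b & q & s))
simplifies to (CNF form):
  b & s & ~n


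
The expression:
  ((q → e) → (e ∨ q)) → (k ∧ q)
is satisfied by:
  {k: True, e: False, q: False}
  {e: False, q: False, k: False}
  {q: True, k: True, e: False}
  {q: True, k: True, e: True}


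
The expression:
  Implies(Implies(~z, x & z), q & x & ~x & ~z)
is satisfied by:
  {z: False}


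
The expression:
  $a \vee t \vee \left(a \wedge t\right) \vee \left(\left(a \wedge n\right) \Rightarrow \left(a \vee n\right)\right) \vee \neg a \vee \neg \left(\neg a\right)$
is always true.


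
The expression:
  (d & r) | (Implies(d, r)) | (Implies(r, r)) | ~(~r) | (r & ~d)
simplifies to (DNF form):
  True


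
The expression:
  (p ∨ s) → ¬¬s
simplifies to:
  s ∨ ¬p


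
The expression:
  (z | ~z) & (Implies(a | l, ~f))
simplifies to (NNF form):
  ~f | (~a & ~l)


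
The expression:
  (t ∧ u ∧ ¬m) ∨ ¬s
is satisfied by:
  {t: True, u: True, m: False, s: False}
  {t: True, u: False, m: False, s: False}
  {u: True, t: False, m: False, s: False}
  {t: False, u: False, m: False, s: False}
  {t: True, m: True, u: True, s: False}
  {t: True, m: True, u: False, s: False}
  {m: True, u: True, t: False, s: False}
  {m: True, t: False, u: False, s: False}
  {t: True, s: True, m: False, u: True}


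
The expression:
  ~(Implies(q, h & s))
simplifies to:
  q & (~h | ~s)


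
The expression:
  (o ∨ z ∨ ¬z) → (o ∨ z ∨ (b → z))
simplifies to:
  o ∨ z ∨ ¬b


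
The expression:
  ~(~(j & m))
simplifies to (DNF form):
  j & m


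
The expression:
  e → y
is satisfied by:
  {y: True, e: False}
  {e: False, y: False}
  {e: True, y: True}


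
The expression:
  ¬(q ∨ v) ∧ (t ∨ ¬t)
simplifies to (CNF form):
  ¬q ∧ ¬v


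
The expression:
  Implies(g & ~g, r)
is always true.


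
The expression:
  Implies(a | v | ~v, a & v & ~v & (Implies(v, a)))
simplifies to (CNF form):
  False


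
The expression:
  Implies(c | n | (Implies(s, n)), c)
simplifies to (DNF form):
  c | (s & ~n)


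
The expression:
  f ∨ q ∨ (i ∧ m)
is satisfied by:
  {q: True, m: True, f: True, i: True}
  {q: True, m: True, f: True, i: False}
  {q: True, f: True, i: True, m: False}
  {q: True, f: True, i: False, m: False}
  {q: True, m: True, i: True, f: False}
  {q: True, m: True, i: False, f: False}
  {q: True, i: True, f: False, m: False}
  {q: True, i: False, f: False, m: False}
  {m: True, f: True, i: True, q: False}
  {m: True, f: True, i: False, q: False}
  {f: True, i: True, q: False, m: False}
  {f: True, q: False, i: False, m: False}
  {m: True, i: True, q: False, f: False}


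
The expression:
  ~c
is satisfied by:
  {c: False}


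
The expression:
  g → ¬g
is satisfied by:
  {g: False}


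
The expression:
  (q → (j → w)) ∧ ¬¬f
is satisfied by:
  {w: True, f: True, q: False, j: False}
  {f: True, j: False, w: False, q: False}
  {j: True, w: True, f: True, q: False}
  {j: True, f: True, w: False, q: False}
  {q: True, w: True, f: True, j: False}
  {q: True, f: True, j: False, w: False}
  {q: True, j: True, f: True, w: True}


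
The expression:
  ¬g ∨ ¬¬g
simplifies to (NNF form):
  True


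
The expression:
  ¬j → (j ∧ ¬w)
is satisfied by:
  {j: True}


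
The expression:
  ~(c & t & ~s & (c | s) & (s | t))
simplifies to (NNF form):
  s | ~c | ~t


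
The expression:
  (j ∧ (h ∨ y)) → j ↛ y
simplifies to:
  ¬j ∨ ¬y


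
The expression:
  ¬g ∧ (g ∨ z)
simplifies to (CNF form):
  z ∧ ¬g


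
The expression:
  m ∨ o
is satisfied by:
  {o: True, m: True}
  {o: True, m: False}
  {m: True, o: False}


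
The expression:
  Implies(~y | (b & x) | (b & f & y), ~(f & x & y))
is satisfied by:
  {y: False, x: False, b: False, f: False}
  {f: True, y: False, x: False, b: False}
  {b: True, y: False, x: False, f: False}
  {f: True, b: True, y: False, x: False}
  {x: True, f: False, y: False, b: False}
  {f: True, x: True, y: False, b: False}
  {b: True, x: True, f: False, y: False}
  {f: True, b: True, x: True, y: False}
  {y: True, b: False, x: False, f: False}
  {f: True, y: True, b: False, x: False}
  {b: True, y: True, f: False, x: False}
  {f: True, b: True, y: True, x: False}
  {x: True, y: True, b: False, f: False}
  {f: True, x: True, y: True, b: False}
  {b: True, x: True, y: True, f: False}


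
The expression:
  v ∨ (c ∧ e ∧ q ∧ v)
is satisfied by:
  {v: True}


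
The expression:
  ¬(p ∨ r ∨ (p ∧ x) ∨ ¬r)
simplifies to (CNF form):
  False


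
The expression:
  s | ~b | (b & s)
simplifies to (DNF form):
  s | ~b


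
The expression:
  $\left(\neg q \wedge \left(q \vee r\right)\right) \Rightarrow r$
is always true.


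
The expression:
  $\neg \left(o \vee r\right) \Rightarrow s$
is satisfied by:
  {r: True, o: True, s: True}
  {r: True, o: True, s: False}
  {r: True, s: True, o: False}
  {r: True, s: False, o: False}
  {o: True, s: True, r: False}
  {o: True, s: False, r: False}
  {s: True, o: False, r: False}


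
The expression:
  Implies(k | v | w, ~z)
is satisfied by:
  {k: False, w: False, z: False, v: False}
  {v: True, k: False, w: False, z: False}
  {w: True, v: False, k: False, z: False}
  {v: True, w: True, k: False, z: False}
  {k: True, v: False, w: False, z: False}
  {v: True, k: True, w: False, z: False}
  {w: True, k: True, v: False, z: False}
  {v: True, w: True, k: True, z: False}
  {z: True, v: False, k: False, w: False}


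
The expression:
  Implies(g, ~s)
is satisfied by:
  {s: False, g: False}
  {g: True, s: False}
  {s: True, g: False}


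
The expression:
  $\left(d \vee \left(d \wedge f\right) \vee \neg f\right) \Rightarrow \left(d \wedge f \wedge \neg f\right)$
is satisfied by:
  {f: True, d: False}


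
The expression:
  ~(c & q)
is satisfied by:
  {c: False, q: False}
  {q: True, c: False}
  {c: True, q: False}


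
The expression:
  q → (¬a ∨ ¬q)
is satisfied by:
  {q: False, a: False}
  {a: True, q: False}
  {q: True, a: False}


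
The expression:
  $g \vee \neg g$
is always true.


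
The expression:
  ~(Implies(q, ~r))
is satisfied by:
  {r: True, q: True}


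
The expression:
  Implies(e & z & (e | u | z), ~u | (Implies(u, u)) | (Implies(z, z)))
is always true.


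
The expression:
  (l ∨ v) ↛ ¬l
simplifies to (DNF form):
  l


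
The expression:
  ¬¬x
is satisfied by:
  {x: True}


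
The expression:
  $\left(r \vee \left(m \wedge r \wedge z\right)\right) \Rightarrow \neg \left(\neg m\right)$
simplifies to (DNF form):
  $m \vee \neg r$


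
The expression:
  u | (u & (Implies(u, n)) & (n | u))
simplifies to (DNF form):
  u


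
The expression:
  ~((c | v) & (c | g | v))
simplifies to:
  ~c & ~v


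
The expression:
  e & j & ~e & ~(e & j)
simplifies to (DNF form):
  False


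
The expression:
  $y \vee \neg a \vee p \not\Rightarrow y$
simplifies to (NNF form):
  $p \vee y \vee \neg a$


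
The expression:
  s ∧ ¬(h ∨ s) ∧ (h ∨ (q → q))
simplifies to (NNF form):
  False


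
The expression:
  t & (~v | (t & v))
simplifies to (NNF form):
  t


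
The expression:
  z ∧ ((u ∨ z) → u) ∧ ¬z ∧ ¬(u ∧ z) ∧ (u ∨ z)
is never true.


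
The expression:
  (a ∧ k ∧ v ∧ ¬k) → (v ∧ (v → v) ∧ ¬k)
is always true.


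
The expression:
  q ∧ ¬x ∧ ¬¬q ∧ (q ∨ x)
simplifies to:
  q ∧ ¬x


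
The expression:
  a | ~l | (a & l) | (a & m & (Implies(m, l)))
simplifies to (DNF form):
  a | ~l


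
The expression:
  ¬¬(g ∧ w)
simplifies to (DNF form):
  g ∧ w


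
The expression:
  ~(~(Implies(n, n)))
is always true.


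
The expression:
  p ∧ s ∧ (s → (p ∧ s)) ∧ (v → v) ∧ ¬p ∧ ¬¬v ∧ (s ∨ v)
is never true.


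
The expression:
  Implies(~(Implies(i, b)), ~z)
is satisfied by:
  {b: True, i: False, z: False}
  {i: False, z: False, b: False}
  {b: True, z: True, i: False}
  {z: True, i: False, b: False}
  {b: True, i: True, z: False}
  {i: True, b: False, z: False}
  {b: True, z: True, i: True}


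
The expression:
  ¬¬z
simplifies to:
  z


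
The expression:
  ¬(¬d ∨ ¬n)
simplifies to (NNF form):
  d ∧ n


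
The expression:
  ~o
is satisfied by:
  {o: False}


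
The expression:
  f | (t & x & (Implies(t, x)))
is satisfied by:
  {x: True, f: True, t: True}
  {x: True, f: True, t: False}
  {f: True, t: True, x: False}
  {f: True, t: False, x: False}
  {x: True, t: True, f: False}


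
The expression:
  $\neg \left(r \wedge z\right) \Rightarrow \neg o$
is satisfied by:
  {r: True, z: True, o: False}
  {r: True, z: False, o: False}
  {z: True, r: False, o: False}
  {r: False, z: False, o: False}
  {r: True, o: True, z: True}


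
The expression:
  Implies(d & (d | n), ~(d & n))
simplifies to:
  ~d | ~n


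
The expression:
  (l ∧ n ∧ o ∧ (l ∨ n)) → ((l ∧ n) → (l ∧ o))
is always true.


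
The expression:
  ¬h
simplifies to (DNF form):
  ¬h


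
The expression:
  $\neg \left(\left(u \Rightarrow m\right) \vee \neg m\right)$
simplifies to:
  $\text{False}$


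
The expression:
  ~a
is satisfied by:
  {a: False}


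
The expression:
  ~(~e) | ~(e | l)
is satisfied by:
  {e: True, l: False}
  {l: False, e: False}
  {l: True, e: True}


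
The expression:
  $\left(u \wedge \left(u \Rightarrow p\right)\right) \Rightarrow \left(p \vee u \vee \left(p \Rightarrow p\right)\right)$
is always true.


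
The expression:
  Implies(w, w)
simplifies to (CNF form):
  True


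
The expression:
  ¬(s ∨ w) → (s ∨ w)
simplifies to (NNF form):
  s ∨ w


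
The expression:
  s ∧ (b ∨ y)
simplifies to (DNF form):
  (b ∧ s) ∨ (s ∧ y)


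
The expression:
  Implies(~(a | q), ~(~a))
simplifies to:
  a | q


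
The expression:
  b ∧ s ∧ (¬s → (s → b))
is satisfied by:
  {b: True, s: True}


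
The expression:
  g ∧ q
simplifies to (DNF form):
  g ∧ q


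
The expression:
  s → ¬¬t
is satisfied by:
  {t: True, s: False}
  {s: False, t: False}
  {s: True, t: True}


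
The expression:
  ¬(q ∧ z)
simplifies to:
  ¬q ∨ ¬z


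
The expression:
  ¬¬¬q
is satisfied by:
  {q: False}


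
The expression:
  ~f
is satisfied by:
  {f: False}


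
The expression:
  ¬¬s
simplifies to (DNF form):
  s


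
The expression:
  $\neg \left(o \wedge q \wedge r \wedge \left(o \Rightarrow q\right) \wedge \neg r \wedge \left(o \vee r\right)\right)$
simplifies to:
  $\text{True}$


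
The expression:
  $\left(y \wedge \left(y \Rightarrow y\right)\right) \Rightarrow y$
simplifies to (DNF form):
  $\text{True}$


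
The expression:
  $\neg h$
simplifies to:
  $\neg h$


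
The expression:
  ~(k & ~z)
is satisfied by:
  {z: True, k: False}
  {k: False, z: False}
  {k: True, z: True}


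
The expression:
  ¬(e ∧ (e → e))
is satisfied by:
  {e: False}


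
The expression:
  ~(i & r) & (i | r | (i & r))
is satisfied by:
  {r: True, i: False}
  {i: True, r: False}


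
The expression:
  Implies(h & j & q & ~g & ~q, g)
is always true.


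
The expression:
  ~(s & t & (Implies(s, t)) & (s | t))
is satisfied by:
  {s: False, t: False}
  {t: True, s: False}
  {s: True, t: False}


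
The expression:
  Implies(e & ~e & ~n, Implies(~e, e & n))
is always true.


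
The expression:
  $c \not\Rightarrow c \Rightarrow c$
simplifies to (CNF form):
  $\text{True}$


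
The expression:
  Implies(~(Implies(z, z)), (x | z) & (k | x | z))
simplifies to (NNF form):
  True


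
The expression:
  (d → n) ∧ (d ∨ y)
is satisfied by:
  {n: True, y: True, d: False}
  {y: True, d: False, n: False}
  {n: True, d: True, y: True}
  {n: True, d: True, y: False}


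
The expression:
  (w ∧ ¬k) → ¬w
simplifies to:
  k ∨ ¬w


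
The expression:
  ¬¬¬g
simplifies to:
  ¬g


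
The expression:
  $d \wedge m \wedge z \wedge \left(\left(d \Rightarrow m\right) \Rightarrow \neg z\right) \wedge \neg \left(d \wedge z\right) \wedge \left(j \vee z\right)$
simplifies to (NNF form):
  $\text{False}$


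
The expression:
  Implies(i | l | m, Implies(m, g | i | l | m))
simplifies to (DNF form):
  True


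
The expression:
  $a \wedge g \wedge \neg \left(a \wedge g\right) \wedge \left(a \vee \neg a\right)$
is never true.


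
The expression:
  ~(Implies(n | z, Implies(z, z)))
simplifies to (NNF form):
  False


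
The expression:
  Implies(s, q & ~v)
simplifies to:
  ~s | (q & ~v)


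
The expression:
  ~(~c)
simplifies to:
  c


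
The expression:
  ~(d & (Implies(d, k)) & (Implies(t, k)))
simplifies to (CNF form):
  ~d | ~k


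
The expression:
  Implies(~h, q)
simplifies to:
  h | q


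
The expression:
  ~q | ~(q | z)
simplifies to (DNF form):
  ~q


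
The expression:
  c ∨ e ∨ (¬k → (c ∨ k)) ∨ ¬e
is always true.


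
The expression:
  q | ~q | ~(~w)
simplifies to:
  True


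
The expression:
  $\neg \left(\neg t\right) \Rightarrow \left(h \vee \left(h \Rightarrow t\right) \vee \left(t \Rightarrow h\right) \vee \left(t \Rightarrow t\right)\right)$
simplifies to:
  $\text{True}$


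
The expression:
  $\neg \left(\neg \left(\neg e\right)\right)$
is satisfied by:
  {e: False}


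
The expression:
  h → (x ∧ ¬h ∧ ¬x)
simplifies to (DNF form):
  ¬h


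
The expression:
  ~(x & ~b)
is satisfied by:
  {b: True, x: False}
  {x: False, b: False}
  {x: True, b: True}


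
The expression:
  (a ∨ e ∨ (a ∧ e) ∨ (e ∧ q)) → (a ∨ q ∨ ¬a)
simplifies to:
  True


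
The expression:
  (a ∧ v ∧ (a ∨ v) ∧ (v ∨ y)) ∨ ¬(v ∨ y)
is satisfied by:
  {a: True, v: False, y: False}
  {v: False, y: False, a: False}
  {a: True, v: True, y: False}
  {a: True, y: True, v: True}


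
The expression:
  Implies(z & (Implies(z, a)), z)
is always true.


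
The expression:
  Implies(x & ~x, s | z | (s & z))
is always true.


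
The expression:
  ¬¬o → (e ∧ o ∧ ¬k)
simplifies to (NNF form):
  (e ∧ ¬k) ∨ ¬o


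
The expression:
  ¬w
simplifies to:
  ¬w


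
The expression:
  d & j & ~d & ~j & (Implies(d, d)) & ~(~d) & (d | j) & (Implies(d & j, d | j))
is never true.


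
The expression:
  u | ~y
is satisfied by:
  {u: True, y: False}
  {y: False, u: False}
  {y: True, u: True}


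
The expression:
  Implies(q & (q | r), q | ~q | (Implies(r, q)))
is always true.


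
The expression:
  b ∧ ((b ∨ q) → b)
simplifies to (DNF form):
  b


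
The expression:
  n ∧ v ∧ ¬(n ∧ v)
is never true.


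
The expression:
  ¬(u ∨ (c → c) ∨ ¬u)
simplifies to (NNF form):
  False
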